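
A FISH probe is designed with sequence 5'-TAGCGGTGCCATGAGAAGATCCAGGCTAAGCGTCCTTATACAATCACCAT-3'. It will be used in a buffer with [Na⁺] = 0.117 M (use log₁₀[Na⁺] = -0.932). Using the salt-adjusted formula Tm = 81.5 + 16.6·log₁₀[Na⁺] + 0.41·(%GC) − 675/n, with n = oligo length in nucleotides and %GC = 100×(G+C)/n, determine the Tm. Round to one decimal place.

72.2°C

Length n = 50. G=11, C=13, T=11, A=15
G+C = 24, so %GC = 24/50 × 100 = 48%
Salt term: 16.6 × (-0.932) = -15.471
GC term: 0.41 × 48 = 19.68; length term: −675/50 = −13.5
Tm = 81.5 + (-15.471) + 19.68 − 13.5 = 72.209 → 72.2°C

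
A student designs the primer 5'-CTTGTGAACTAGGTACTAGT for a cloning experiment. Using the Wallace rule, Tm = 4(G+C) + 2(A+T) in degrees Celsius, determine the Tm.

56°C

Scanning the sequence gives C=3, A=5, G=5, T=7.
AT pairs contribute 12, GC pairs contribute 8.
Tm = 2×12 + 4×8 = 56°C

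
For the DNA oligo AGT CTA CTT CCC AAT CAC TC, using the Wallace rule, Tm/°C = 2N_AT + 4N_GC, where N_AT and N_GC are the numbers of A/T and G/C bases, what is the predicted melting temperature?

Scanning the sequence gives C=8, T=6, A=5, G=1.
A+T = 11, G+C = 9
Tm = 2×11 + 4×9 = 58°C

58°C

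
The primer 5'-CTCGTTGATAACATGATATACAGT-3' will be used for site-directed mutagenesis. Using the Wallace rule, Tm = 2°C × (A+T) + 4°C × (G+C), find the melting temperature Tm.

64°C

Scanning the sequence gives C=4, T=8, A=8, G=4.
AT pairs contribute 16, GC pairs contribute 8.
Tm = 2(16) + 4(8) = 32 + 32 = 64°C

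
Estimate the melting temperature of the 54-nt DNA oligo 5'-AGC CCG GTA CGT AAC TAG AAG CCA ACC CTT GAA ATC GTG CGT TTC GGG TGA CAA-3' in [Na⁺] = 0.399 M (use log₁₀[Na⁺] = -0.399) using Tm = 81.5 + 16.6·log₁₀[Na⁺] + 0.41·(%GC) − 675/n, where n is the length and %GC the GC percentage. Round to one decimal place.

Length n = 54. Scanning the sequence gives C=14, G=14, T=11, A=15.
G+C = 28, so %GC = 28/54 × 100 = 51.852%
Salt term: 16.6 × (-0.399) = -6.623
GC term: 0.41 × 51.852 = 21.259; length term: −675/54 = −12.5
Tm = 81.5 + (-6.623) + 21.259 − 12.5 = 83.636 → 83.6°C

83.6°C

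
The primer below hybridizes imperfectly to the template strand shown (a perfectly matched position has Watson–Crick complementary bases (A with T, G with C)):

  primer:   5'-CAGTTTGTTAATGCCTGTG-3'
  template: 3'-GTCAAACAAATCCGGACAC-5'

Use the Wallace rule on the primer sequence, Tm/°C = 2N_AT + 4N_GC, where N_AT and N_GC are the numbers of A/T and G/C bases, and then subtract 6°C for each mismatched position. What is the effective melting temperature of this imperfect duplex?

Primer base counts: A=3, T=8, G=5, C=3 → A+T=11, G+C=8
Perfect-match Tm = 2(11) + 4(8) = 22 + 32 = 54°C
Mismatches (positions where the bases are not complementary): 2 (at positions 10, 12)
Effective Tm = 54 − 2×6 = 54 − 12 = 42°C

42°C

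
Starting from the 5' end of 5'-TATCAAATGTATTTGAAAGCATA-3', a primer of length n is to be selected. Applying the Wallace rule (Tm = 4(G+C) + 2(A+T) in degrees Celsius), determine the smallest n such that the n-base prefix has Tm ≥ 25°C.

First 10 bases: TATCAAATGT → Tm = 24°C (< 25°C)
First 11 bases: TATCAAATGTA → Tm = 26°C (≥ 25°C)
Since every base adds ≥2°C, Tm only increases with n, so the threshold is first crossed at n = 11.

n = 11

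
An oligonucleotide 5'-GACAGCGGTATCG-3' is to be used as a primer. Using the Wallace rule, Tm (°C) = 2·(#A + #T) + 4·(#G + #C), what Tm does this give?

42°C

G=5, C=3, T=2, A=3
A+T = 5, G+C = 8
Tm = 2×5 + 4×8 = 42°C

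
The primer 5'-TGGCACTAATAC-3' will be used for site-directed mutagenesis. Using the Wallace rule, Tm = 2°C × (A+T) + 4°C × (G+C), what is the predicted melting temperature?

34°C

Base counts: C=3, G=2, T=3, A=4
A+T = 7, G+C = 5
Tm = 4·5 + 2·7 = 20 + 14 = 34°C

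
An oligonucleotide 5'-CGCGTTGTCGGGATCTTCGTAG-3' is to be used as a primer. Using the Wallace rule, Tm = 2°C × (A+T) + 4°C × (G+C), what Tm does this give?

Base counts: C=5, T=7, G=8, A=2
So N_AT = 9 and N_GC = 13.
Tm = 4·13 + 2·9 = 52 + 18 = 70°C

70°C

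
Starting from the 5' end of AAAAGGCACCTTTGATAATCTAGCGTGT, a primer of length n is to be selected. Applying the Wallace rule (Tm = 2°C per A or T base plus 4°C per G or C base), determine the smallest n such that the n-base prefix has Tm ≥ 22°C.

n = 8

First 7 bases: AAAAGGC → Tm = 20°C (< 22°C)
First 8 bases: AAAAGGCA → Tm = 22°C (≥ 22°C)
Each additional base adds 2°C (A/T) or 4°C (G/C), so Tm is non-decreasing in n; n = 8 is the first length to reach 22°C.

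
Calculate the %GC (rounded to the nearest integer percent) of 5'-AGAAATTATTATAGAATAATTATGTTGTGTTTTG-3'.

18%

Scanning the sequence gives T=16, C=0, G=6, A=12.
G+C = 6 + 0 = 6 out of 34 bases
%GC = 6/34 × 100 = 17.65% ≈ 18%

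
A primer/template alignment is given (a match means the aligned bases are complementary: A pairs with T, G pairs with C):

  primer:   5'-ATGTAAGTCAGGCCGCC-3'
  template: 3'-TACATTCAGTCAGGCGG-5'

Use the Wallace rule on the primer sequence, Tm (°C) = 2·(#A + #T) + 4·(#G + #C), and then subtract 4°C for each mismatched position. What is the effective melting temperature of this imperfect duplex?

50°C

Primer base counts: A=4, T=3, G=5, C=5 → A+T=7, G+C=10
Perfect-match Tm = 2(7) + 4(10) = 14 + 40 = 54°C
Mismatches (positions where the bases are not complementary): 1 (at position 12)
Effective Tm = 54 − 1×4 = 54 − 4 = 50°C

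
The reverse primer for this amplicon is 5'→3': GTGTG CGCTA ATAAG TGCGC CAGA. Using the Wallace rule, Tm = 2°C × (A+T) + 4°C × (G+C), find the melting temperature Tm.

74°C

Base counts: G=8, A=6, T=5, C=5
A+T = 11, G+C = 13
Tm = 2×11 + 4×13 = 74°C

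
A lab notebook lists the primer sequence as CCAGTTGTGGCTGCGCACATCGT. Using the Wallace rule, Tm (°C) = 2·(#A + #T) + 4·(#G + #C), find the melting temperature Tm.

74°C

G=7, T=6, A=3, C=7
A+T = 9, G+C = 14
Tm = 2×9 + 4×14 = 74°C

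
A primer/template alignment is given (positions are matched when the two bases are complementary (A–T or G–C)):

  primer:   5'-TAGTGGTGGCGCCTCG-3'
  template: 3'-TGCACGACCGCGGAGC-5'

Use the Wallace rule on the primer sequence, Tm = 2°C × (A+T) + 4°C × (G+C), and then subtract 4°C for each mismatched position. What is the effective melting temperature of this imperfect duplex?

42°C

Primer base counts: A=1, T=4, G=7, C=4 → A+T=5, G+C=11
Perfect-match Tm = 2(5) + 4(11) = 10 + 44 = 54°C
Mismatches (positions where the bases are not complementary): 3 (at positions 1, 2, 6)
Effective Tm = 54 − 3×4 = 54 − 12 = 42°C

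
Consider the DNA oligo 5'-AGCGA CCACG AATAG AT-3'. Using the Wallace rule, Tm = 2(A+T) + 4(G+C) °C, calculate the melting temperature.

50°C

Scanning the sequence gives G=4, C=4, T=2, A=7.
So N_AT = 9 and N_GC = 8.
Tm = 4·8 + 2·9 = 32 + 18 = 50°C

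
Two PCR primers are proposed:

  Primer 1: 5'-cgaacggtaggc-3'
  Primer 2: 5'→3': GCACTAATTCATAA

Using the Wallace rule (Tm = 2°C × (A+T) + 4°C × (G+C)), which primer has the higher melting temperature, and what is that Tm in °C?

Primer 1, 40°C

Primer 1: A+T=4, G+C=8 → Tm = 2(4)+4(8) = 40°C
Primer 2: A+T=10, G+C=4 → Tm = 2(10)+4(4) = 36°C
40°C vs 36°C → primer 1 is higher.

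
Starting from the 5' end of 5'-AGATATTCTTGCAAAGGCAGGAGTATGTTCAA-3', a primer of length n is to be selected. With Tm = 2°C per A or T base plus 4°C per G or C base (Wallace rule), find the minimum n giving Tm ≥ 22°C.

First 8 bases: AGATATTC → Tm = 20°C (< 22°C)
First 9 bases: AGATATTCT → Tm = 22°C (≥ 22°C)
Each additional base adds 2°C (A/T) or 4°C (G/C), so Tm is non-decreasing in n; n = 9 is the first length to reach 22°C.

n = 9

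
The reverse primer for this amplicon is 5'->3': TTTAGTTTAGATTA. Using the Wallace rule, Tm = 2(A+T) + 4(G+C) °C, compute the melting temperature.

Counting bases: T=8, A=4, C=0, G=2
So N_AT = 12 and N_GC = 2.
Tm = 2(12) + 4(2) = 24 + 8 = 32°C

32°C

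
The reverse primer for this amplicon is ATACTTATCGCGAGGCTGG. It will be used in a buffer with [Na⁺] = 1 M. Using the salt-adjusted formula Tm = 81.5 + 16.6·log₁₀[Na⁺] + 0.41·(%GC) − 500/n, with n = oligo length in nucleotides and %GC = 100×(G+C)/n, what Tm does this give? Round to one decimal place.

76.8°C

Length n = 19. C=4, T=5, G=6, A=4
G+C = 10, so %GC = 10/19 × 100 = 52.632%
Salt term: 16.6 × (0) = 0
GC term: 0.41 × 52.632 = 21.579; length term: −500/19 = −26.316
Tm = 81.5 + (0) + 21.579 − 26.316 = 76.763 → 76.8°C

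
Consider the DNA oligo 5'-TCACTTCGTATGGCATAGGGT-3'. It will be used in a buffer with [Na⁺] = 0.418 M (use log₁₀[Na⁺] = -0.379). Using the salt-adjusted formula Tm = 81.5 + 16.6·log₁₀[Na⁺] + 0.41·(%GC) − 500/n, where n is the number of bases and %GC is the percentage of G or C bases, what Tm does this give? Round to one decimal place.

Length n = 21. Base counts: A=4, T=7, G=6, C=4
G+C = 10, so %GC = 10/21 × 100 = 47.619%
Salt term: 16.6 × (-0.379) = -6.291
GC term: 0.41 × 47.619 = 19.524; length term: −500/21 = −23.81
Tm = 81.5 + (-6.291) + 19.524 − 23.81 = 70.923 → 70.9°C

70.9°C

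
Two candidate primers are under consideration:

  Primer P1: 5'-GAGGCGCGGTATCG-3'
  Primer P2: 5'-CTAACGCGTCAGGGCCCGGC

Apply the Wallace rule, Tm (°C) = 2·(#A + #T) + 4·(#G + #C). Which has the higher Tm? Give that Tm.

Primer P2, 70°C

Primer P1: A+T=4, G+C=10 → Tm = 2(4)+4(10) = 48°C
Primer P2: A+T=5, G+C=15 → Tm = 2(5)+4(15) = 70°C
48°C vs 70°C → primer P2 is higher.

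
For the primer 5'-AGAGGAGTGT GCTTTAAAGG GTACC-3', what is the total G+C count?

12

C=3, G=9, T=6, A=7
Total G or C: 9 + 3 = 12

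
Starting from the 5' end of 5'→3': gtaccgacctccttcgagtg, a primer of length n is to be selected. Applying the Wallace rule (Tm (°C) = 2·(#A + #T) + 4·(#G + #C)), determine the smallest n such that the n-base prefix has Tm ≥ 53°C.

First 16 bases: GTACCGACCTCCTTCG → Tm = 52°C (< 53°C)
First 17 bases: GTACCGACCTCCTTCGA → Tm = 54°C (≥ 53°C)
Each additional base adds 2°C (A/T) or 4°C (G/C), so Tm is non-decreasing in n; n = 17 is the first length to reach 53°C.

n = 17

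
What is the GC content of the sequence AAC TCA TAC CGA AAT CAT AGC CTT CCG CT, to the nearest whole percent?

45%

G=3, A=9, T=7, C=10
G+C = 3 + 10 = 13 out of 29 bases
%GC = 13/29 × 100 = 44.83% ≈ 45%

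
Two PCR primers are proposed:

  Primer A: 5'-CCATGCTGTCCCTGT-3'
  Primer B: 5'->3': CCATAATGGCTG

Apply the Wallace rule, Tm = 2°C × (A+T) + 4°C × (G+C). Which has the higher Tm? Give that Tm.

Primer A, 48°C

Primer A: A+T=6, G+C=9 → Tm = 2(6)+4(9) = 48°C
Primer B: A+T=6, G+C=6 → Tm = 2(6)+4(6) = 36°C
48°C vs 36°C → primer A is higher.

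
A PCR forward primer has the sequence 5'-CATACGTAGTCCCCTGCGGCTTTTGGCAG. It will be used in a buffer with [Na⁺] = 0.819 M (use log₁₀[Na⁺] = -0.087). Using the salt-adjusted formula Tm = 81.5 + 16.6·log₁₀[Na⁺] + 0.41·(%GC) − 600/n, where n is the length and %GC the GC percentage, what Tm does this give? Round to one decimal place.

83.4°C

Length n = 29. G=8, A=4, T=8, C=9
G+C = 17, so %GC = 17/29 × 100 = 58.621%
Salt term: 16.6 × (-0.087) = -1.444
GC term: 0.41 × 58.621 = 24.035; length term: −600/29 = −20.69
Tm = 81.5 + (-1.444) + 24.035 − 20.69 = 83.401 → 83.4°C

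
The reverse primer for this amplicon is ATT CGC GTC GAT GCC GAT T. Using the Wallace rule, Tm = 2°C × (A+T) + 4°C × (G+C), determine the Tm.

58°C

C=5, A=3, G=5, T=6
So N_AT = 9 and N_GC = 10.
Tm = 4·10 + 2·9 = 40 + 18 = 58°C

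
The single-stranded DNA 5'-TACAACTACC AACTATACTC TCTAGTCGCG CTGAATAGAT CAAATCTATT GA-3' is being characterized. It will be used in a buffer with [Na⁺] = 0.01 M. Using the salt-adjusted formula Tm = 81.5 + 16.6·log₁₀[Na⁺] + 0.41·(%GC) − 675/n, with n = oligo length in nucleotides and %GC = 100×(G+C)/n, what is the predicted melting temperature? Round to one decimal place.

Length n = 52. Base counts: C=13, A=18, G=6, T=15
G+C = 19, so %GC = 19/52 × 100 = 36.538%
Salt term: 16.6 × (-2) = -33.2
GC term: 0.41 × 36.538 = 14.981; length term: −675/52 = −12.981
Tm = 81.5 + (-33.2) + 14.981 − 12.981 = 50.3 → 50.3°C

50.3°C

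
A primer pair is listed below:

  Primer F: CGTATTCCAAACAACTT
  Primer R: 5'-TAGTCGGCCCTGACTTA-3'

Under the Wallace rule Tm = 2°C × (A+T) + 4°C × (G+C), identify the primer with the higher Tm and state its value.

Primer F: A+T=11, G+C=6 → Tm = 2(11)+4(6) = 46°C
Primer R: A+T=8, G+C=9 → Tm = 2(8)+4(9) = 52°C
46°C vs 52°C → primer R is higher.

Primer R, 52°C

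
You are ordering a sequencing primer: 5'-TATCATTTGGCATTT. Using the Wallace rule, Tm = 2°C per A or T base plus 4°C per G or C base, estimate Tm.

Counting bases: T=8, A=3, C=2, G=2
AT pairs contribute 11, GC pairs contribute 4.
Tm = 2×11 + 4×4 = 38°C

38°C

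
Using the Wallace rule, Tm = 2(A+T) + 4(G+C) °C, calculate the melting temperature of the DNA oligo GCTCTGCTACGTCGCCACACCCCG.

Base counts: C=12, A=3, T=4, G=5
A+T = 7, G+C = 17
Tm = 2×7 + 4×17 = 82°C

82°C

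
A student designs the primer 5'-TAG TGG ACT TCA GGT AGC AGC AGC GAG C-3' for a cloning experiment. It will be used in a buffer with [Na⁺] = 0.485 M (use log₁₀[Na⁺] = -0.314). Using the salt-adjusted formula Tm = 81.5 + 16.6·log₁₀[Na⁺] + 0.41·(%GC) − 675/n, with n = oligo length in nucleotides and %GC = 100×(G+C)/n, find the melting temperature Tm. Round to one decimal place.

75.6°C

Length n = 28. Base counts: T=5, A=7, C=6, G=10
G+C = 16, so %GC = 16/28 × 100 = 57.143%
Salt term: 16.6 × (-0.314) = -5.212
GC term: 0.41 × 57.143 = 23.429; length term: −675/28 = −24.107
Tm = 81.5 + (-5.212) + 23.429 − 24.107 = 75.61 → 75.6°C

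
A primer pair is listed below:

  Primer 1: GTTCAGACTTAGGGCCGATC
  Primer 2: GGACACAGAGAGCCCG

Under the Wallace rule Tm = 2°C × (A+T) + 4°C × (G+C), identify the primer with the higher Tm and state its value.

Primer 1: A+T=9, G+C=11 → Tm = 2(9)+4(11) = 62°C
Primer 2: A+T=5, G+C=11 → Tm = 2(5)+4(11) = 54°C
62°C vs 54°C → primer 1 is higher.

Primer 1, 62°C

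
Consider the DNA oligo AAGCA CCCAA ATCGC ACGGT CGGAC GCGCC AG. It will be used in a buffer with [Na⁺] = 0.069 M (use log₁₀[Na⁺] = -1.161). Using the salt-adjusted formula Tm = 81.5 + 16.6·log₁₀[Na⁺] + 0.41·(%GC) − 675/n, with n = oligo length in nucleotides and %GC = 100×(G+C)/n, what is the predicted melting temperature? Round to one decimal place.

68.0°C

Length n = 32. Counting bases: T=2, A=9, C=12, G=9
G+C = 21, so %GC = 21/32 × 100 = 65.625%
Salt term: 16.6 × (-1.161) = -19.273
GC term: 0.41 × 65.625 = 26.906; length term: −675/32 = −21.094
Tm = 81.5 + (-19.273) + 26.906 − 21.094 = 68.039 → 68.0°C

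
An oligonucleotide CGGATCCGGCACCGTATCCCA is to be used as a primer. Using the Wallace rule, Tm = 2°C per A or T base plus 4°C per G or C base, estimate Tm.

70°C

T=3, G=5, A=4, C=9
A+T = 7, G+C = 14
Tm = 4·14 + 2·7 = 56 + 14 = 70°C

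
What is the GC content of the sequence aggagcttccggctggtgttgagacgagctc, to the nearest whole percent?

Counting bases: T=7, C=7, G=12, A=5
G+C = 12 + 7 = 19 out of 31 bases
%GC = 19/31 × 100 = 61.29% ≈ 61%

61%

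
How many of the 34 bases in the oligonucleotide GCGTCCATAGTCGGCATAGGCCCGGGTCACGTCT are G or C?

Scanning the sequence gives G=11, A=5, T=7, C=11.
Total G or C: 11 + 11 = 22

22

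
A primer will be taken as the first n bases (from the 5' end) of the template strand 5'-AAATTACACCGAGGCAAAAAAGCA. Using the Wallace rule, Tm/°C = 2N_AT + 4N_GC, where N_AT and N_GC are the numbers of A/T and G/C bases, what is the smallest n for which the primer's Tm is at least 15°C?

n = 7

First 6 bases: AAATTA → Tm = 12°C (< 15°C)
First 7 bases: AAATTAC → Tm = 16°C (≥ 15°C)
Each additional base adds 2°C (A/T) or 4°C (G/C), so Tm is non-decreasing in n; n = 7 is the first length to reach 15°C.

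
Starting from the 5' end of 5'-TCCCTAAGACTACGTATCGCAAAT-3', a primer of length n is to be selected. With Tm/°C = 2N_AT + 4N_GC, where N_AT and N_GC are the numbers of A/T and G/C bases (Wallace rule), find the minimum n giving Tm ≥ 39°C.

n = 14

First 13 bases: TCCCTAAGACTAC → Tm = 38°C (< 39°C)
First 14 bases: TCCCTAAGACTACG → Tm = 42°C (≥ 39°C)
Each additional base adds 2°C (A/T) or 4°C (G/C), so Tm is non-decreasing in n; n = 14 is the first length to reach 39°C.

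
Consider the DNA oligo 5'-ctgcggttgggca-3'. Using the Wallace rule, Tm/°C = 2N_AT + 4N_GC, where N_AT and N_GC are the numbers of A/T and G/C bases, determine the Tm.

44°C

Counting bases: A=1, C=3, T=3, G=6
So N_AT = 4 and N_GC = 9.
Tm = 2×4 + 4×9 = 44°C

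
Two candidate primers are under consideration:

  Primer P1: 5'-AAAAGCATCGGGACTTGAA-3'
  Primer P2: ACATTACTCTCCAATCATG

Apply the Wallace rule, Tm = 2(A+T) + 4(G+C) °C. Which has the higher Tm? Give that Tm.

Primer P1, 54°C

Primer P1: A+T=11, G+C=8 → Tm = 2(11)+4(8) = 54°C
Primer P2: A+T=12, G+C=7 → Tm = 2(12)+4(7) = 52°C
54°C vs 52°C → primer P1 is higher.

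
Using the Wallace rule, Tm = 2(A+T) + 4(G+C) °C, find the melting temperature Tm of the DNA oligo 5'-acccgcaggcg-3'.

Scanning the sequence gives A=2, C=5, T=0, G=4.
AT pairs contribute 2, GC pairs contribute 9.
Tm = 4·9 + 2·2 = 36 + 4 = 40°C

40°C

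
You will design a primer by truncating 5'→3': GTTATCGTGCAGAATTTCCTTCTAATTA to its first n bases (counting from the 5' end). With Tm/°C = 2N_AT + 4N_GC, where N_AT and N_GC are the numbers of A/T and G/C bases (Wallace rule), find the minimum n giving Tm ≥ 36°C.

First 11 bases: GTTATCGTGCA → Tm = 32°C (< 36°C)
First 12 bases: GTTATCGTGCAG → Tm = 36°C (≥ 36°C)
Since every base adds ≥2°C, Tm only increases with n, so the threshold is first crossed at n = 12.

n = 12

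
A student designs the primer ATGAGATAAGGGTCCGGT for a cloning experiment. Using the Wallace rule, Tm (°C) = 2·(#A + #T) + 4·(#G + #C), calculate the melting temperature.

Counting bases: T=4, A=5, G=7, C=2
A+T = 9, G+C = 9
Tm = 4·9 + 2·9 = 36 + 18 = 54°C

54°C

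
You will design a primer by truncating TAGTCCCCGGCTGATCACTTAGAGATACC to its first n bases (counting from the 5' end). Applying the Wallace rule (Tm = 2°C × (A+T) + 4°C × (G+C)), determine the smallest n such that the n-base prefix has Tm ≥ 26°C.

n = 8

First 7 bases: TAGTCCC → Tm = 22°C (< 26°C)
First 8 bases: TAGTCCCC → Tm = 26°C (≥ 26°C)
Each additional base adds 2°C (A/T) or 4°C (G/C), so Tm is non-decreasing in n; n = 8 is the first length to reach 26°C.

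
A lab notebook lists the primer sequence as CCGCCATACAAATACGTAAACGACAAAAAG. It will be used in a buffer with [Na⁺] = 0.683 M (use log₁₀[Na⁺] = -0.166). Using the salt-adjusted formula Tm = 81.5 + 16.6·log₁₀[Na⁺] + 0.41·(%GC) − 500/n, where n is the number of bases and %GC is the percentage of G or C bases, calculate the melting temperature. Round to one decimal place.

Length n = 30. C=8, A=15, T=3, G=4
G+C = 12, so %GC = 12/30 × 100 = 40%
Salt term: 16.6 × (-0.166) = -2.756
GC term: 0.41 × 40 = 16.4; length term: −500/30 = −16.667
Tm = 81.5 + (-2.756) + 16.4 − 16.667 = 78.477 → 78.5°C

78.5°C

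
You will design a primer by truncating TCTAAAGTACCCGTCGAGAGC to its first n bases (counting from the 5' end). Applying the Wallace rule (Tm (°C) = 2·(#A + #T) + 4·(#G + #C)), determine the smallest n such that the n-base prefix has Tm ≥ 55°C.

n = 19

First 18 bases: TCTAAAGTACCCGTCGAG → Tm = 54°C (< 55°C)
First 19 bases: TCTAAAGTACCCGTCGAGA → Tm = 56°C (≥ 55°C)
Since every base adds ≥2°C, Tm only increases with n, so the threshold is first crossed at n = 19.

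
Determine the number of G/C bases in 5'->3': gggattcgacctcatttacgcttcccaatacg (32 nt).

Base counts: A=7, G=6, T=9, C=10
G+C = 6 + 10 = 16

16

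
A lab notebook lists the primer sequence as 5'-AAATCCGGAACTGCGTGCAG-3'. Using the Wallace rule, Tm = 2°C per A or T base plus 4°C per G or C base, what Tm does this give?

Counting bases: A=6, C=5, G=6, T=3
So N_AT = 9 and N_GC = 11.
Tm = 4·11 + 2·9 = 44 + 18 = 62°C

62°C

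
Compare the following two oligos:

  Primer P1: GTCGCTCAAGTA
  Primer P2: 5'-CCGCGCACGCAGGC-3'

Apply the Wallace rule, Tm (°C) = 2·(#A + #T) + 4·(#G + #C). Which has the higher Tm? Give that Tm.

Primer P2, 52°C

Primer P1: A+T=6, G+C=6 → Tm = 2(6)+4(6) = 36°C
Primer P2: A+T=2, G+C=12 → Tm = 2(2)+4(12) = 52°C
36°C vs 52°C → primer P2 is higher.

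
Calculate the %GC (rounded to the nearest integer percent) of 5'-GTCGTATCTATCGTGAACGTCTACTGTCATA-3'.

42%

Scanning the sequence gives G=6, A=7, C=7, T=11.
G+C = 6 + 7 = 13 out of 31 bases
%GC = 13/31 × 100 = 41.94% ≈ 42%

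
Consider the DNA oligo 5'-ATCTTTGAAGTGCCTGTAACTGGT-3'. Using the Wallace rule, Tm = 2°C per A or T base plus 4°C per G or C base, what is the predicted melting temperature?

68°C

Base counts: A=5, T=9, G=6, C=4
So N_AT = 14 and N_GC = 10.
Tm = 2(14) + 4(10) = 28 + 40 = 68°C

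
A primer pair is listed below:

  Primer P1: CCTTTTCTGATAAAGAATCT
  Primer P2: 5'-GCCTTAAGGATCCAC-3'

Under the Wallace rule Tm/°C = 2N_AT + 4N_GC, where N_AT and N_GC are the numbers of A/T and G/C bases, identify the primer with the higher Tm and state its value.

Primer P1, 52°C

Primer P1: A+T=14, G+C=6 → Tm = 2(14)+4(6) = 52°C
Primer P2: A+T=7, G+C=8 → Tm = 2(7)+4(8) = 46°C
52°C vs 46°C → primer P1 is higher.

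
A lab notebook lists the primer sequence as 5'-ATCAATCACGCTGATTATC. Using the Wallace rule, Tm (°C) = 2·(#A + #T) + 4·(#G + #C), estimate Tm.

Base counts: C=5, T=6, A=6, G=2
A+T = 12, G+C = 7
Tm = 2×12 + 4×7 = 52°C

52°C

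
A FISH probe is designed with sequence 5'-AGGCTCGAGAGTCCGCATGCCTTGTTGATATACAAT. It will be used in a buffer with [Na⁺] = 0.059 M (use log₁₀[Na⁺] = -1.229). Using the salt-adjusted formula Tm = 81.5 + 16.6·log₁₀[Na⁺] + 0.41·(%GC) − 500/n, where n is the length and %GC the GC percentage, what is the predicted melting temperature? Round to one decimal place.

Length n = 36. C=8, A=9, T=10, G=9
G+C = 17, so %GC = 17/36 × 100 = 47.222%
Salt term: 16.6 × (-1.229) = -20.401
GC term: 0.41 × 47.222 = 19.361; length term: −500/36 = −13.889
Tm = 81.5 + (-20.401) + 19.361 − 13.889 = 66.571 → 66.6°C

66.6°C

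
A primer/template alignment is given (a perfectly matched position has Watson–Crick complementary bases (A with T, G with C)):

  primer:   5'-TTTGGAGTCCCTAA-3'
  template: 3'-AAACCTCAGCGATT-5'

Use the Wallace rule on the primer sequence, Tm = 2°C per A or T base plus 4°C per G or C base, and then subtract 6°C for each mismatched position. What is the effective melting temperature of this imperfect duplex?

Primer base counts: A=3, T=5, G=3, C=3 → A+T=8, G+C=6
Perfect-match Tm = 2(8) + 4(6) = 16 + 24 = 40°C
Mismatches (positions where the bases are not complementary): 1 (at position 10)
Effective Tm = 40 − 1×6 = 40 − 6 = 34°C

34°C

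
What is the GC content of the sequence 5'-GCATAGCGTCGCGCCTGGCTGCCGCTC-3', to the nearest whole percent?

C=11, T=5, A=2, G=9
G+C = 9 + 11 = 20 out of 27 bases
%GC = 20/27 × 100 = 74.07% ≈ 74%

74%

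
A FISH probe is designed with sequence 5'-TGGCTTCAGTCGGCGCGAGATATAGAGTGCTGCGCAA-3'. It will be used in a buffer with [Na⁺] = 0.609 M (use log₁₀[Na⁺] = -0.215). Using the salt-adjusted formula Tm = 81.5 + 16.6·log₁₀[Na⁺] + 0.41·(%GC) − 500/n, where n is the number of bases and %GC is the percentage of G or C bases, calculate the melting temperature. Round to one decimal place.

Length n = 37. A=8, C=8, G=13, T=8
G+C = 21, so %GC = 21/37 × 100 = 56.757%
Salt term: 16.6 × (-0.215) = -3.569
GC term: 0.41 × 56.757 = 23.27; length term: −500/37 = −13.514
Tm = 81.5 + (-3.569) + 23.27 − 13.514 = 87.687 → 87.7°C

87.7°C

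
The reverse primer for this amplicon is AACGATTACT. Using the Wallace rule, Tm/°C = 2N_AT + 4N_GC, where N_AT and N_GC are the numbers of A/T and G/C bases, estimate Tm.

Counting bases: C=2, T=3, G=1, A=4
So N_AT = 7 and N_GC = 3.
Tm = 4·3 + 2·7 = 12 + 14 = 26°C

26°C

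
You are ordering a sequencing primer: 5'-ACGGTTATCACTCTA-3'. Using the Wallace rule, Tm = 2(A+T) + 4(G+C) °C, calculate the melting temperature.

42°C

Base counts: A=4, G=2, T=5, C=4
A+T = 9, G+C = 6
Tm = 4·6 + 2·9 = 24 + 18 = 42°C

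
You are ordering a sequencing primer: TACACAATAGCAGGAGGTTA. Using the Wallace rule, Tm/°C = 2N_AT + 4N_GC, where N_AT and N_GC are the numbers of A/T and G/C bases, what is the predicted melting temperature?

Counting bases: A=8, C=3, T=4, G=5
AT pairs contribute 12, GC pairs contribute 8.
Tm = 2×12 + 4×8 = 56°C

56°C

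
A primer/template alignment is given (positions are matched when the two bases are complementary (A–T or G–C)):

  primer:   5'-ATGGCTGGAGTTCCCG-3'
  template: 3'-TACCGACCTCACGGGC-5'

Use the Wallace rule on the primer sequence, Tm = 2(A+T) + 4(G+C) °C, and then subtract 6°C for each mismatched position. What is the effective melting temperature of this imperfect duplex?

Primer base counts: A=2, T=4, G=6, C=4 → A+T=6, G+C=10
Perfect-match Tm = 2(6) + 4(10) = 12 + 40 = 52°C
Mismatches (positions where the bases are not complementary): 1 (at position 12)
Effective Tm = 52 − 1×6 = 52 − 6 = 46°C

46°C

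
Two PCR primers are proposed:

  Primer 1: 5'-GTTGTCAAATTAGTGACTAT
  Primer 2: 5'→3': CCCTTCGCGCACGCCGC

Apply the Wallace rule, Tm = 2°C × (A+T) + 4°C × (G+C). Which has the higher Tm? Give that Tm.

Primer 1: A+T=14, G+C=6 → Tm = 2(14)+4(6) = 52°C
Primer 2: A+T=3, G+C=14 → Tm = 2(3)+4(14) = 62°C
52°C vs 62°C → primer 2 is higher.

Primer 2, 62°C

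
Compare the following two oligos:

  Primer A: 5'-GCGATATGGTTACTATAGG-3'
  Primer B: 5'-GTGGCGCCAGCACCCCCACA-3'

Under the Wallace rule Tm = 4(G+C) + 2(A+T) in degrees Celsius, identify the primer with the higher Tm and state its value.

Primer B, 70°C

Primer A: A+T=11, G+C=8 → Tm = 2(11)+4(8) = 54°C
Primer B: A+T=5, G+C=15 → Tm = 2(5)+4(15) = 70°C
54°C vs 70°C → primer B is higher.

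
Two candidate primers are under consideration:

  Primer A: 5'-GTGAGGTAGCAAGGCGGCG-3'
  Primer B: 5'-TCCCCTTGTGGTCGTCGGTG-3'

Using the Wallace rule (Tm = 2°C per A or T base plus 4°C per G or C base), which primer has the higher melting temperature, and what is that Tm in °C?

Primer B, 66°C

Primer A: A+T=6, G+C=13 → Tm = 2(6)+4(13) = 64°C
Primer B: A+T=7, G+C=13 → Tm = 2(7)+4(13) = 66°C
64°C vs 66°C → primer B is higher.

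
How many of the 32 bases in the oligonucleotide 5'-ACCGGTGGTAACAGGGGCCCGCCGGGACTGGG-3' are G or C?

24

Counting bases: T=3, C=9, A=5, G=15
Total G or C: 15 + 9 = 24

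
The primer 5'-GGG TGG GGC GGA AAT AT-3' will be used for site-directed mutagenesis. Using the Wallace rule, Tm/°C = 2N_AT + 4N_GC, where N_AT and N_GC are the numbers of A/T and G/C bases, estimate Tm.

54°C

Counting bases: T=3, A=4, C=1, G=9
So N_AT = 7 and N_GC = 10.
Tm = 4·10 + 2·7 = 40 + 14 = 54°C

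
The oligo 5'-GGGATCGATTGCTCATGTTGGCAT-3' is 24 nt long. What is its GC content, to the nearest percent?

G=8, C=4, T=8, A=4
G+C = 8 + 4 = 12 out of 24 bases
%GC = 12/24 × 100 = 50% ≈ 50%

50%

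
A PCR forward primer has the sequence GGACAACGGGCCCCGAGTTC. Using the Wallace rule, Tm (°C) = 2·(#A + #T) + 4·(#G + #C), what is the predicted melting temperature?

Scanning the sequence gives A=4, T=2, G=7, C=7.
So N_AT = 6 and N_GC = 14.
Tm = 4·14 + 2·6 = 56 + 12 = 68°C

68°C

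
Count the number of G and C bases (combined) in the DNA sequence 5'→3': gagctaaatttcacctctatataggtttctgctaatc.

Base counts: G=5, T=14, A=10, C=8
Total G or C: 5 + 8 = 13

13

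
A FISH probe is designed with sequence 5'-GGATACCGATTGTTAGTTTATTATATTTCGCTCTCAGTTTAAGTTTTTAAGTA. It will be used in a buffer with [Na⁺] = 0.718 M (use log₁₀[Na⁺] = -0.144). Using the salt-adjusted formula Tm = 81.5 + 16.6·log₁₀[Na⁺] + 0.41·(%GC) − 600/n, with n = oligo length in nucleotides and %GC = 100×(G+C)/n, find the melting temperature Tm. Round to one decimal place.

Length n = 53. Base counts: T=25, A=13, C=6, G=9
G+C = 15, so %GC = 15/53 × 100 = 28.302%
Salt term: 16.6 × (-0.144) = -2.39
GC term: 0.41 × 28.302 = 11.604; length term: −600/53 = −11.321
Tm = 81.5 + (-2.39) + 11.604 − 11.321 = 79.393 → 79.4°C

79.4°C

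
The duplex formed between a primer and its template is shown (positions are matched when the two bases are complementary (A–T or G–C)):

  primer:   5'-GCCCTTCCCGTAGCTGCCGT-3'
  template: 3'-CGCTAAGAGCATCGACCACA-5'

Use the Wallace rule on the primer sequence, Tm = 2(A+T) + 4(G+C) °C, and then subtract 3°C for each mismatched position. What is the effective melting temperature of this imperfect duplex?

Primer base counts: A=1, T=5, G=5, C=9 → A+T=6, G+C=14
Perfect-match Tm = 2(6) + 4(14) = 12 + 56 = 68°C
Mismatches (positions where the bases are not complementary): 5 (at positions 3, 4, 8, 17, 18)
Effective Tm = 68 − 5×3 = 68 − 15 = 53°C

53°C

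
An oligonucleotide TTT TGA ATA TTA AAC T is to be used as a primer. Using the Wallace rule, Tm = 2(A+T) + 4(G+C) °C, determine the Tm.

36°C

Base counts: C=1, T=8, A=6, G=1
A+T = 14, G+C = 2
Tm = 2×14 + 4×2 = 36°C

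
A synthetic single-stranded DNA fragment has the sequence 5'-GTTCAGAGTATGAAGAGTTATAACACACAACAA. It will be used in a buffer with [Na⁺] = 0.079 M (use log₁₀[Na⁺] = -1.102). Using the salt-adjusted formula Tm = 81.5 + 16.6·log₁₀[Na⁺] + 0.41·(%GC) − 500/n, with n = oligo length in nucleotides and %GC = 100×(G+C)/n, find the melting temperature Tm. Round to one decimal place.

Length n = 33. Base counts: G=6, T=7, A=15, C=5
G+C = 11, so %GC = 11/33 × 100 = 33.333%
Salt term: 16.6 × (-1.102) = -18.293
GC term: 0.41 × 33.333 = 13.667; length term: −500/33 = −15.152
Tm = 81.5 + (-18.293) + 13.667 − 15.152 = 61.722 → 61.7°C

61.7°C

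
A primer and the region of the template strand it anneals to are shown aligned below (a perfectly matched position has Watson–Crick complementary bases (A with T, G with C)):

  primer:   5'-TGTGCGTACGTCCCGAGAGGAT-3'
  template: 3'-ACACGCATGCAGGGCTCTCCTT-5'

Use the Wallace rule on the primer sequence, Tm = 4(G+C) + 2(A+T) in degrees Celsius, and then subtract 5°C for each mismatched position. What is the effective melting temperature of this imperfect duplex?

65°C

Primer base counts: A=4, T=5, G=8, C=5 → A+T=9, G+C=13
Perfect-match Tm = 2(9) + 4(13) = 18 + 52 = 70°C
Mismatches (positions where the bases are not complementary): 1 (at position 22)
Effective Tm = 70 − 1×5 = 70 − 5 = 65°C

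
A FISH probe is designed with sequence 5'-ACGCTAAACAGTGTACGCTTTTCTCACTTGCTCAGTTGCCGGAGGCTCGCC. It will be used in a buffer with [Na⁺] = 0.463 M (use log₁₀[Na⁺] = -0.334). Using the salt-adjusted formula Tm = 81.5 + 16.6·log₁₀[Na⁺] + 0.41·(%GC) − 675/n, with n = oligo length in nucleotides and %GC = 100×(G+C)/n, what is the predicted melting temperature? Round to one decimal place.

Length n = 51. T=14, A=9, C=16, G=12
G+C = 28, so %GC = 28/51 × 100 = 54.902%
Salt term: 16.6 × (-0.334) = -5.544
GC term: 0.41 × 54.902 = 22.51; length term: −675/51 = −13.235
Tm = 81.5 + (-5.544) + 22.51 − 13.235 = 85.231 → 85.2°C

85.2°C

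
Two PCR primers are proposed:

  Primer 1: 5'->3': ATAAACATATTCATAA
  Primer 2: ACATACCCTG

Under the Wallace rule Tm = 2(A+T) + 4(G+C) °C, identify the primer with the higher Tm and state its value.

Primer 1: A+T=14, G+C=2 → Tm = 2(14)+4(2) = 36°C
Primer 2: A+T=5, G+C=5 → Tm = 2(5)+4(5) = 30°C
36°C vs 30°C → primer 1 is higher.

Primer 1, 36°C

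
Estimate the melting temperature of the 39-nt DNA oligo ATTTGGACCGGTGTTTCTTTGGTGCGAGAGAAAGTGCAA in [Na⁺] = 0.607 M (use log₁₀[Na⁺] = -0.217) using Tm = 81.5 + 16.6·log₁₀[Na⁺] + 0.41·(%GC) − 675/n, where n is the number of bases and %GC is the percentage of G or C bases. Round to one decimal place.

Length n = 39. Counting bases: C=5, T=12, A=9, G=13
G+C = 18, so %GC = 18/39 × 100 = 46.154%
Salt term: 16.6 × (-0.217) = -3.602
GC term: 0.41 × 46.154 = 18.923; length term: −675/39 = −17.308
Tm = 81.5 + (-3.602) + 18.923 − 17.308 = 79.513 → 79.5°C

79.5°C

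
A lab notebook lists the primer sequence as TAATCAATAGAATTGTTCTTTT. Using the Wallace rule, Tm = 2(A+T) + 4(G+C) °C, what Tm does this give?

Counting bases: G=2, T=11, A=7, C=2
A+T = 18, G+C = 4
Tm = 2×18 + 4×4 = 52°C

52°C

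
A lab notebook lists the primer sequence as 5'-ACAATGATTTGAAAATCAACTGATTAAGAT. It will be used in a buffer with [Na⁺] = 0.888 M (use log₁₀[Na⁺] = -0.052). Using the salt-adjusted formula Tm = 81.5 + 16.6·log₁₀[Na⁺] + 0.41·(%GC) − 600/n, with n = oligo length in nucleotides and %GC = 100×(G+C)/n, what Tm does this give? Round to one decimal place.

70.2°C

Length n = 30. Base counts: C=3, G=4, A=14, T=9
G+C = 7, so %GC = 7/30 × 100 = 23.333%
Salt term: 16.6 × (-0.052) = -0.863
GC term: 0.41 × 23.333 = 9.567; length term: −600/30 = −20
Tm = 81.5 + (-0.863) + 9.567 − 20 = 70.204 → 70.2°C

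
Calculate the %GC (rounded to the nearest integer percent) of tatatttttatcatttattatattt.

A=7, C=1, G=0, T=17
G+C = 0 + 1 = 1 out of 25 bases
%GC = 1/25 × 100 = 4% ≈ 4%

4%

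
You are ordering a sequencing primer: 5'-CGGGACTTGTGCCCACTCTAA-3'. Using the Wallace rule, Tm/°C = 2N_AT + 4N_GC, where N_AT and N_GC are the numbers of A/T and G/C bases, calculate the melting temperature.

C=7, T=5, G=5, A=4
So N_AT = 9 and N_GC = 12.
Tm = 2(9) + 4(12) = 18 + 48 = 66°C

66°C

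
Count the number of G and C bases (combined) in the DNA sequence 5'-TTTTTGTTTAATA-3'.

Scanning the sequence gives T=9, C=0, A=3, G=1.
G+C = 1 + 0 = 1

1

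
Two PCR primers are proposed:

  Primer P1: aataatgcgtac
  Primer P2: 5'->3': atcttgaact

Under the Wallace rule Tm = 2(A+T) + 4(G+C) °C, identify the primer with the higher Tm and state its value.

Primer P1, 32°C

Primer P1: A+T=8, G+C=4 → Tm = 2(8)+4(4) = 32°C
Primer P2: A+T=7, G+C=3 → Tm = 2(7)+4(3) = 26°C
32°C vs 26°C → primer P1 is higher.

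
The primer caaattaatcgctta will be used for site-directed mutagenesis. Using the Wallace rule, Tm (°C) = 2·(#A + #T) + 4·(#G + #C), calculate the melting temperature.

Scanning the sequence gives C=3, G=1, T=5, A=6.
So N_AT = 11 and N_GC = 4.
Tm = 4·4 + 2·11 = 16 + 22 = 38°C

38°C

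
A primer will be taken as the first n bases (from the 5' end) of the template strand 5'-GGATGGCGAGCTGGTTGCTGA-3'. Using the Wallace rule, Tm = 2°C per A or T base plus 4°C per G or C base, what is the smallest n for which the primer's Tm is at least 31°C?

n = 10

First 9 bases: GGATGGCGA → Tm = 30°C (< 31°C)
First 10 bases: GGATGGCGAG → Tm = 34°C (≥ 31°C)
Since every base adds ≥2°C, Tm only increases with n, so the threshold is first crossed at n = 10.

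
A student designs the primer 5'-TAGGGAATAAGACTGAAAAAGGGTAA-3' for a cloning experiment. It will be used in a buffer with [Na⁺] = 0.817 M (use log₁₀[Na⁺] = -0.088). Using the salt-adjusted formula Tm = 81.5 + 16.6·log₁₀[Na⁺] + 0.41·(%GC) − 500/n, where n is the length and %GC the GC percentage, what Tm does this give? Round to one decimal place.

Length n = 26. C=1, A=13, G=8, T=4
G+C = 9, so %GC = 9/26 × 100 = 34.615%
Salt term: 16.6 × (-0.088) = -1.461
GC term: 0.41 × 34.615 = 14.192; length term: −500/26 = −19.231
Tm = 81.5 + (-1.461) + 14.192 − 19.231 = 75 → 75.0°C

75.0°C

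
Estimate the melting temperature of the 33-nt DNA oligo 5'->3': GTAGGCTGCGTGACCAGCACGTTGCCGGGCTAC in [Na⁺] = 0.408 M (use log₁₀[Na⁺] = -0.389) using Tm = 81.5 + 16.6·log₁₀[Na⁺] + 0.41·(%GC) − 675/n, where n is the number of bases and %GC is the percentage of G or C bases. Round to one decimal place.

81.9°C

Length n = 33. Base counts: G=12, T=6, A=5, C=10
G+C = 22, so %GC = 22/33 × 100 = 66.667%
Salt term: 16.6 × (-0.389) = -6.457
GC term: 0.41 × 66.667 = 27.333; length term: −675/33 = −20.455
Tm = 81.5 + (-6.457) + 27.333 − 20.455 = 81.921 → 81.9°C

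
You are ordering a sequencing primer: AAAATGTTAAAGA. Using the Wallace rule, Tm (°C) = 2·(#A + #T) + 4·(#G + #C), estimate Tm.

A=8, G=2, C=0, T=3
A+T = 11, G+C = 2
Tm = 2×11 + 4×2 = 30°C

30°C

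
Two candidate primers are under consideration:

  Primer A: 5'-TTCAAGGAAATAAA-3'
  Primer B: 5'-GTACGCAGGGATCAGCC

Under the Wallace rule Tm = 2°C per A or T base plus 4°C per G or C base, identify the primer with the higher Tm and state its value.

Primer B, 56°C

Primer A: A+T=11, G+C=3 → Tm = 2(11)+4(3) = 34°C
Primer B: A+T=6, G+C=11 → Tm = 2(6)+4(11) = 56°C
34°C vs 56°C → primer B is higher.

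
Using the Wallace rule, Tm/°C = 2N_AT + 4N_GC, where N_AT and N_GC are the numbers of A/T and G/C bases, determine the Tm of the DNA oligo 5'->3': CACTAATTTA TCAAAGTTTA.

Counting bases: G=1, T=8, A=8, C=3
A+T = 16, G+C = 4
Tm = 4·4 + 2·16 = 16 + 32 = 48°C

48°C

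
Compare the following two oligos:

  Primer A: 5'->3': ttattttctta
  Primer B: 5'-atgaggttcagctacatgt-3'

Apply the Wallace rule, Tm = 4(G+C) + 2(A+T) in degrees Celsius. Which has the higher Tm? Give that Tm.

Primer B, 54°C

Primer A: A+T=10, G+C=1 → Tm = 2(10)+4(1) = 24°C
Primer B: A+T=11, G+C=8 → Tm = 2(11)+4(8) = 54°C
24°C vs 54°C → primer B is higher.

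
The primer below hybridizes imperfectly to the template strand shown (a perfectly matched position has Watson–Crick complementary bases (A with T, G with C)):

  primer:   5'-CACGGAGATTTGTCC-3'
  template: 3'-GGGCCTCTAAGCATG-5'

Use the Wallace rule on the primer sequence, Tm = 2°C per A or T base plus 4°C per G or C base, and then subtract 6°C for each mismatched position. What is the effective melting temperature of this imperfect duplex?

28°C

Primer base counts: A=3, T=4, G=4, C=4 → A+T=7, G+C=8
Perfect-match Tm = 2(7) + 4(8) = 14 + 32 = 46°C
Mismatches (positions where the bases are not complementary): 3 (at positions 2, 11, 14)
Effective Tm = 46 − 3×6 = 46 − 18 = 28°C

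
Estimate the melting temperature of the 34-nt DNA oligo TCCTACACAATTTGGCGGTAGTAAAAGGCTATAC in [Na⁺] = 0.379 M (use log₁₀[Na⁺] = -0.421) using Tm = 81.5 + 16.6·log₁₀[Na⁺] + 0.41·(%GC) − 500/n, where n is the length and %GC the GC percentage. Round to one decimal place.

Length n = 34. Counting bases: C=7, A=11, G=7, T=9
G+C = 14, so %GC = 14/34 × 100 = 41.176%
Salt term: 16.6 × (-0.421) = -6.989
GC term: 0.41 × 41.176 = 16.882; length term: −500/34 = −14.706
Tm = 81.5 + (-6.989) + 16.882 − 14.706 = 76.687 → 76.7°C

76.7°C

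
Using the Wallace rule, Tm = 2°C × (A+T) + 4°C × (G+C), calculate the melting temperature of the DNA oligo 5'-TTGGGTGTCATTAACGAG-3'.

52°C

Counting bases: G=6, A=4, C=2, T=6
A+T = 10, G+C = 8
Tm = 2(10) + 4(8) = 20 + 32 = 52°C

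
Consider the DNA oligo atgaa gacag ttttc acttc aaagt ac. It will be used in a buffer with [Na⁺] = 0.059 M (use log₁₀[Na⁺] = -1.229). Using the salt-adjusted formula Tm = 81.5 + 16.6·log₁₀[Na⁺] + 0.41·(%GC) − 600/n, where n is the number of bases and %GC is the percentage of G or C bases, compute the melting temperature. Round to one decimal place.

Length n = 27. Scanning the sequence gives A=10, G=4, C=5, T=8.
G+C = 9, so %GC = 9/27 × 100 = 33.333%
Salt term: 16.6 × (-1.229) = -20.401
GC term: 0.41 × 33.333 = 13.667; length term: −600/27 = −22.222
Tm = 81.5 + (-20.401) + 13.667 − 22.222 = 52.544 → 52.5°C

52.5°C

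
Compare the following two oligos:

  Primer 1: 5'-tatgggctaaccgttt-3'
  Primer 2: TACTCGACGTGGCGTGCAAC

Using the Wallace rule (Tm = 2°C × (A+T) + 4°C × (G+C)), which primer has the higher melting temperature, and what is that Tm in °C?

Primer 2, 64°C

Primer 1: A+T=9, G+C=7 → Tm = 2(9)+4(7) = 46°C
Primer 2: A+T=8, G+C=12 → Tm = 2(8)+4(12) = 64°C
46°C vs 64°C → primer 2 is higher.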